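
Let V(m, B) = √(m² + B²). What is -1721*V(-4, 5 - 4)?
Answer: -1721*√17 ≈ -7095.9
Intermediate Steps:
V(m, B) = √(B² + m²)
-1721*V(-4, 5 - 4) = -1721*√((5 - 4)² + (-4)²) = -1721*√(1² + 16) = -1721*√(1 + 16) = -1721*√17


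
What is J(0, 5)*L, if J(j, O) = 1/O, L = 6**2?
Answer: 36/5 ≈ 7.2000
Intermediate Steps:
L = 36
J(0, 5)*L = 36/5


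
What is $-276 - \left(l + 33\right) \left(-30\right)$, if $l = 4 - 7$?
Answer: $624$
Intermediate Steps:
$l = -3$ ($l = 4 - 7 = -3$)
$-276 - \left(l + 33\right) \left(-30\right) = -276 - \left(-3 + 33\right) \left(-30\right) = -276 - 30 \left(-30\right) = -276 - -900 = -276 + 900 = 624$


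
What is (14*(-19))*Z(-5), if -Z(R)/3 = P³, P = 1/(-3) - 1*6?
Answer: -1824494/9 ≈ -2.0272e+5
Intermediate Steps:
P = -19/3 (P = -⅓ - 6 = -19/3 ≈ -6.3333)
Z(R) = 6859/9 (Z(R) = -3*(-19/3)³ = -3*(-6859/27) = 6859/9)
(14*(-19))*Z(-5) = (14*(-19))*(6859/9) = -266*6859/9 = -1824494/9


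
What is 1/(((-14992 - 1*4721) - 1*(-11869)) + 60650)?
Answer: 1/52806 ≈ 1.8937e-5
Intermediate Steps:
1/(((-14992 - 1*4721) - 1*(-11869)) + 60650) = 1/(((-14992 - 4721) + 11869) + 60650) = 1/((-19713 + 11869) + 60650) = 1/(-7844 + 60650) = 1/52806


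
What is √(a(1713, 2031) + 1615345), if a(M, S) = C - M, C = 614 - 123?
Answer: 3*√179347 ≈ 1270.5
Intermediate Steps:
C = 491
a(M, S) = 491 - M
√(a(1713, 2031) + 1615345) = √((491 - 1*1713) + 1615345) = √((491 - 1713) + 1615345) = √(-1222 + 1615345) = √1614123 = 3*√179347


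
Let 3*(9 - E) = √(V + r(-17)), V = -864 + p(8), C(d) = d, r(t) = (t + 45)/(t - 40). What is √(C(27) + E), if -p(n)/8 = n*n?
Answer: √(116964 - 38*I*√1118055)/57 ≈ 6.0854 - 1.0161*I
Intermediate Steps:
r(t) = (45 + t)/(-40 + t)
p(n) = -8*n² (p(n) = -8*n*n = -8*n²)
V = -1376 (V = -864 - 8*8² = -864 - 8*64 = -864 - 512 = -1376)
E = 9 - 2*I*√1118055/171 (E = 9 - √(-1376 + (45 - 17)/(-40 - 17))/3 = 9 - √(-1376 + 28/(-57))/3 = 9 - √(-1376 - 1/57*28)/3 = 9 - √(-1376 - 28/57)/3 = 9 - 2*I*√1118055/171 ≈ 9.0 - 12.367*I)
√(C(27) + E) = √(27 + (9 - 2*I*√1118055/171)) = √(36 - 2*I*√1118055/171)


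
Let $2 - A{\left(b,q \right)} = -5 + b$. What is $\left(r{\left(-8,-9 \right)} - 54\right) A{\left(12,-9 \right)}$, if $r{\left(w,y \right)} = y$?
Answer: $315$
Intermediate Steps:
$A{\left(b,q \right)} = 7 - b$ ($A{\left(b,q \right)} = 2 - \left(-5 + b\right) = 7 - b$)
$\left(r{\left(-8,-9 \right)} - 54\right) A{\left(12,-9 \right)} = \left(-9 - 54\right) \left(7 - 12\right) = - 63 \left(7 - 12\right) = \left(-63\right) \left(-5\right) = 315$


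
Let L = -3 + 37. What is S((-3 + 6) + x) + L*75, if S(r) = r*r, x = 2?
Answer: 2575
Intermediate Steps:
S(r) = r²
L = 34
S((-3 + 6) + x) + L*75 = ((-3 + 6) + 2)² + 34*75 = (3 + 2)² + 2550 = 5² + 2550 = 25 + 2550 = 2575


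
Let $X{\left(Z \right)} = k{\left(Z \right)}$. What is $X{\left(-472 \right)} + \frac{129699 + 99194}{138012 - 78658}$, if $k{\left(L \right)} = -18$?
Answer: $- \frac{839479}{59354} \approx -14.144$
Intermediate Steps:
$X{\left(Z \right)} = -18$
$X{\left(-472 \right)} + \frac{129699 + 99194}{138012 - 78658} = -18 + \frac{129699 + 99194}{138012 - 78658} = -18 + \frac{228893}{59354} = - \frac{839479}{59354}$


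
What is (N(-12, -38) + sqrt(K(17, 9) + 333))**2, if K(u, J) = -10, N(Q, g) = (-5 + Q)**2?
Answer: (289 + sqrt(323))**2 ≈ 94232.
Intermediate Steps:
(N(-12, -38) + sqrt(K(17, 9) + 333))**2 = ((-5 - 12)**2 + sqrt(-10 + 333))**2 = ((-17)**2 + sqrt(323))**2 = (289 + sqrt(323))**2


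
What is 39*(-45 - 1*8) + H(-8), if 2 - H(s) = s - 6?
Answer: -2051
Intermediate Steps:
H(s) = 8 - s (H(s) = 2 - (s - 6) = 2 - (-6 + s) = 2 + (6 - s) = 8 - s)
39*(-45 - 1*8) + H(-8) = 39*(-45 - 1*8) + (8 - 1*(-8)) = 39*(-45 - 8) + (8 + 8) = 39*(-53) + 16 = -2067 + 16 = -2051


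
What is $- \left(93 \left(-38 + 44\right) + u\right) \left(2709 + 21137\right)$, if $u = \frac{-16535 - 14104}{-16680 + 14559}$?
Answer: $- \frac{1378704182}{101} \approx -1.3651 \cdot 10^{7}$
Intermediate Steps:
$u = \frac{1459}{101}$ ($u = - \frac{30639}{-2121} = \left(-30639\right) \left(- \frac{1}{2121}\right) = \frac{1459}{101} \approx 14.446$)
$- \left(93 \left(-38 + 44\right) + u\right) \left(2709 + 21137\right) = - \left(93 \left(-38 + 44\right) + \frac{1459}{101}\right) \left(2709 + 21137\right) = - \left(93 \cdot 6 + \frac{1459}{101}\right) 23846 = - \left(558 + \frac{1459}{101}\right) 23846 = - \frac{57817 \cdot 23846}{101} = \left(-1\right) \frac{1378704182}{101} = - \frac{1378704182}{101}$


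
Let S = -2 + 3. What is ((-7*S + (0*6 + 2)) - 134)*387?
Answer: -53793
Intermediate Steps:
S = 1
((-7*S + (0*6 + 2)) - 134)*387 = ((-7*1 + (0*6 + 2)) - 134)*387 = ((-7 + (0 + 2)) - 134)*387 = ((-7 + 2) - 134)*387 = (-5 - 134)*387 = -139*387 = -53793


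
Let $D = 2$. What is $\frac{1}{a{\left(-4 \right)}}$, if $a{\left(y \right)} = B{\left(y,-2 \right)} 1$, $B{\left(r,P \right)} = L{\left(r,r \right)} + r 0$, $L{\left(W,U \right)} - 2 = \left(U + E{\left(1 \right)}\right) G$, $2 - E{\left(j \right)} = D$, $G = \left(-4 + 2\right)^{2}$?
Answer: $- \frac{1}{14} \approx -0.071429$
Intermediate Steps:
$G = 4$ ($G = \left(-2\right)^{2} = 4$)
$E{\left(j \right)} = 0$ ($E{\left(j \right)} = 2 - 2 = 0$)
$L{\left(W,U \right)} = 2 + 4 U$ ($L{\left(W,U \right)} = 2 + \left(U + 0\right) 4 = 2 + U 4 = 2 + 4 U$)
$B{\left(r,P \right)} = 2 + 4 r$ ($B{\left(r,P \right)} = \left(2 + 4 r\right) + r 0 = \left(2 + 4 r\right) + 0 = 2 + 4 r$)
$a{\left(y \right)} = 2 + 4 y$ ($a{\left(y \right)} = \left(2 + 4 y\right) 1 = 2 + 4 y$)
$\frac{1}{a{\left(-4 \right)}} = \frac{1}{2 + 4 \left(-4\right)} = \frac{1}{2 - 16} = \frac{1}{-14} = - \frac{1}{14}$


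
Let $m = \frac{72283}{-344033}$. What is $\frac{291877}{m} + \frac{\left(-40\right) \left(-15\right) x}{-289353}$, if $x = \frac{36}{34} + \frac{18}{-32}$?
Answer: $- \frac{329295373047354419}{237040099522} \approx -1.3892 \cdot 10^{6}$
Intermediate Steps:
$x = \frac{135}{272}$ ($x = 36 \cdot \frac{1}{34} + 18 \left(- \frac{1}{32}\right) = \frac{18}{17} - \frac{9}{16} = \frac{135}{272} \approx 0.49632$)
$m = - \frac{72283}{344033}$ ($m = 72283 \left(- \frac{1}{344033}\right) = - \frac{72283}{344033} \approx -0.2101$)
$\frac{291877}{m} + \frac{\left(-40\right) \left(-15\right) x}{-289353} = \frac{291877}{- \frac{72283}{344033}} + \frac{\left(-40\right) \left(-15\right) \frac{135}{272}}{-289353} = 291877 \left(- \frac{344033}{72283}\right) + 600 \cdot \frac{135}{272} \left(- \frac{1}{289353}\right) = - \frac{100415319941}{72283} + \frac{10125}{34} \left(- \frac{1}{289353}\right) = - \frac{100415319941}{72283} - \frac{3375}{3279334} = - \frac{329295373047354419}{237040099522}$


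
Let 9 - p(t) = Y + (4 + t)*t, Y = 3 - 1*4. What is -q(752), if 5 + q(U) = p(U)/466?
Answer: 285416/233 ≈ 1225.0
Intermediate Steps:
Y = -1 (Y = 3 - 4 = -1)
p(t) = 10 - t*(4 + t) (p(t) = 9 - (-1 + (4 + t)*t) = 9 - (-1 + t*(4 + t)) = 9 + (1 - t*(4 + t)) = 10 - t*(4 + t))
q(U) = -1160/233 - 2*U/233 - U**2/466 (q(U) = -5 + (10 - U**2 - 4*U)/466 = -5 + (10 - U**2 - 4*U)*(1/466) = -5 + (5/233 - 2*U/233 - U**2/466) = -1160/233 - 2*U/233 - U**2/466)
-q(752) = -(-1160/233 - 2/233*752 - 1/466*752**2) = -(-1160/233 - 1504/233 - 1/466*565504) = -(-1160/233 - 1504/233 - 282752/233) = -1*(-285416/233) = 285416/233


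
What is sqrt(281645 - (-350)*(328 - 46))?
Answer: sqrt(380345) ≈ 616.72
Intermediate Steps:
sqrt(281645 - (-350)*(328 - 46)) = sqrt(281645 - (-350)*282) = sqrt(281645 - 1*(-98700)) = sqrt(281645 + 98700) = sqrt(380345)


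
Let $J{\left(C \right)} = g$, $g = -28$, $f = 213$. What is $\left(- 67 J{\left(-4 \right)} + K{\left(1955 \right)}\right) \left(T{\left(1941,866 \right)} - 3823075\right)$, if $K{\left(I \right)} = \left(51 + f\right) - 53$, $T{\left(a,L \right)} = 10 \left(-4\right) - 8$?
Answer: $-7978857701$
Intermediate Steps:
$T{\left(a,L \right)} = -48$ ($T{\left(a,L \right)} = -40 - 8 = -48$)
$J{\left(C \right)} = -28$
$K{\left(I \right)} = 211$ ($K{\left(I \right)} = \left(51 + 213\right) - 53 = 264 - 53 = 211$)
$\left(- 67 J{\left(-4 \right)} + K{\left(1955 \right)}\right) \left(T{\left(1941,866 \right)} - 3823075\right) = \left(\left(-67\right) \left(-28\right) + 211\right) \left(-48 - 3823075\right) = \left(1876 + 211\right) \left(-3823123\right) = 2087 \left(-3823123\right) = -7978857701$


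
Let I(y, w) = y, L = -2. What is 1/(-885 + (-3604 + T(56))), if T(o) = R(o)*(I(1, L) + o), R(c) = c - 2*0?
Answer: -1/1297 ≈ -0.00077101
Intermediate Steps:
R(c) = c (R(c) = c + 0 = c)
T(o) = o*(1 + o)
1/(-885 + (-3604 + T(56))) = 1/(-885 + (-3604 + 56*(1 + 56))) = 1/(-885 + (-3604 + 56*57)) = 1/(-885 + (-3604 + 3192)) = 1/(-885 - 412) = 1/(-1297) = -1/1297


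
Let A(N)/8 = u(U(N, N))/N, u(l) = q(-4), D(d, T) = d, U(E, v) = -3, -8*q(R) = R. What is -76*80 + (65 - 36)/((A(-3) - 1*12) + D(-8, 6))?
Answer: -389207/64 ≈ -6081.4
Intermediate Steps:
q(R) = -R/8
u(l) = ½ (u(l) = -⅛*(-4) = ½)
A(N) = 4/N (A(N) = 8*(1/(2*N)) = 4/N)
-76*80 + (65 - 36)/((A(-3) - 1*12) + D(-8, 6)) = -76*80 + (65 - 36)/((4/(-3) - 1*12) - 8) = -6080 + 29/((4*(-⅓) - 12) - 8) = -6080 + 29/((-4/3 - 12) - 8) = -6080 + 29/(-40/3 - 8) = -6080 + 29/(-64/3) = -6080 + 29*(-3/64) = -6080 - 87/64 = -389207/64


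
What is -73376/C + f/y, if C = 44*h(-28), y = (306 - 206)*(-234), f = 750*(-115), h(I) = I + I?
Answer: 401983/12012 ≈ 33.465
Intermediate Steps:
h(I) = 2*I
f = -86250
y = -23400 (y = 100*(-234) = -23400)
C = -2464 (C = 44*(2*(-28)) = 44*(-56) = -2464)
-73376/C + f/y = -73376/(-2464) - 86250/(-23400) = -73376*(-1/2464) - 86250*(-1/23400) = 2293/77 + 575/156 = 401983/12012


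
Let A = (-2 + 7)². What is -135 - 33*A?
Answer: -960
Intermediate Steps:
A = 25 (A = 5² = 25)
-135 - 33*A = -135 - 33*25 = -135 - 825 = -960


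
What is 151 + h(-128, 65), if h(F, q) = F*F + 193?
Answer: 16728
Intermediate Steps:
h(F, q) = 193 + F**2 (h(F, q) = F**2 + 193 = 193 + F**2)
151 + h(-128, 65) = 151 + (193 + (-128)**2) = 151 + (193 + 16384) = 151 + 16577 = 16728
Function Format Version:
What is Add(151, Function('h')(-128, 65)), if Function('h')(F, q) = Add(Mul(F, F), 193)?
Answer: 16728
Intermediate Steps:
Function('h')(F, q) = Add(193, Pow(F, 2)) (Function('h')(F, q) = Add(Pow(F, 2), 193) = Add(193, Pow(F, 2)))
Add(151, Function('h')(-128, 65)) = Add(151, Add(193, Pow(-128, 2))) = Add(151, Add(193, 16384)) = Add(151, 16577) = 16728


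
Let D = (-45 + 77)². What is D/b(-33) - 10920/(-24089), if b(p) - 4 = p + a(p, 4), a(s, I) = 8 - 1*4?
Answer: -1876472/46325 ≈ -40.507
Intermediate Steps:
D = 1024 (D = 32² = 1024)
a(s, I) = 4 (a(s, I) = 8 - 4 = 4)
b(p) = 8 + p (b(p) = 4 + (p + 4) = 4 + (4 + p) = 8 + p)
D/b(-33) - 10920/(-24089) = 1024/(8 - 33) - 10920/(-24089) = 1024/(-25) - 10920*(-1/24089) = 1024*(-1/25) + 840/1853 = -1024/25 + 840/1853 = -1876472/46325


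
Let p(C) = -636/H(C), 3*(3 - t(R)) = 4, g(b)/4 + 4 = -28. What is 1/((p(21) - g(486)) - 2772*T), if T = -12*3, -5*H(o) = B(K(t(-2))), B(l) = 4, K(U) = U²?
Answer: 1/100715 ≈ 9.9290e-6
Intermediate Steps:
g(b) = -128 (g(b) = -16 + 4*(-28) = -16 - 112 = -128)
t(R) = 5/3 (t(R) = 3 - ⅓*4 = 3 - 4/3 = 5/3)
H(o) = -⅘ (H(o) = -⅕*4 = -⅘)
T = -36
p(C) = 795 (p(C) = -636/(-⅘) = -636*(-5/4) = 795)
1/((p(21) - g(486)) - 2772*T) = 1/((795 - 1*(-128)) - 2772*(-36)) = 1/((795 + 128) + 99792) = 1/(923 + 99792) = 1/100715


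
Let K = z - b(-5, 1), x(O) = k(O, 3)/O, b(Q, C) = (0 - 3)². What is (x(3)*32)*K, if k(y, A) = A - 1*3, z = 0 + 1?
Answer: 0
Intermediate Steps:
z = 1
k(y, A) = -3 + A (k(y, A) = A - 3 = -3 + A)
b(Q, C) = 9 (b(Q, C) = (-3)² = 9)
x(O) = 0 (x(O) = (-3 + 3)/O = 0/O = 0)
K = -8 (K = 1 - 1*9 = 1 - 9 = -8)
(x(3)*32)*K = (0*32)*(-8) = 0*(-8) = 0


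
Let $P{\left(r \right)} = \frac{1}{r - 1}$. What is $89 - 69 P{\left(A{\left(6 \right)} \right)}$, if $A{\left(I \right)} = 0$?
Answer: $158$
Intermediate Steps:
$P{\left(r \right)} = \frac{1}{-1 + r}$
$89 - 69 P{\left(A{\left(6 \right)} \right)} = 89 - \frac{69}{-1 + 0} = 89 - \frac{69}{-1} = 89 - -69 = 89 + 69 = 158$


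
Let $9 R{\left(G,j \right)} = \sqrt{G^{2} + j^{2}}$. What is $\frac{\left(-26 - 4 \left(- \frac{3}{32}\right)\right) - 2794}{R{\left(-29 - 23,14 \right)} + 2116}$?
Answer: $- \frac{966544893}{725342072} + \frac{1015065 \sqrt{29}}{1450684144} \approx -1.3288$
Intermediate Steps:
$R{\left(G,j \right)} = \frac{\sqrt{G^{2} + j^{2}}}{9}$
$\frac{\left(-26 - 4 \left(- \frac{3}{32}\right)\right) - 2794}{R{\left(-29 - 23,14 \right)} + 2116} = \frac{\left(-26 - 4 \left(- \frac{3}{32}\right)\right) - 2794}{\frac{\sqrt{\left(-29 - 23\right)^{2} + 14^{2}}}{9} + 2116} = \frac{\left(-26 - 4 \left(\left(-3\right) \frac{1}{32}\right)\right) - 2794}{\frac{\sqrt{\left(-29 - 23\right)^{2} + 196}}{9} + 2116} = \frac{\left(-26 - - \frac{3}{8}\right) - 2794}{\frac{\sqrt{\left(-52\right)^{2} + 196}}{9} + 2116} = \frac{\left(-26 + \frac{3}{8}\right) - 2794}{\frac{\sqrt{2704 + 196}}{9} + 2116} = \frac{- \frac{205}{8} - 2794}{\frac{\sqrt{2900}}{9} + 2116} = - \frac{22557}{8 \left(\frac{10 \sqrt{29}}{9} + 2116\right)} = - \frac{22557}{8 \left(2116 + \frac{10 \sqrt{29}}{9}\right)}$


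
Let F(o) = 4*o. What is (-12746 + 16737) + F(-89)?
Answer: 3635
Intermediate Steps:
(-12746 + 16737) + F(-89) = (-12746 + 16737) + 4*(-89) = 3991 - 356 = 3635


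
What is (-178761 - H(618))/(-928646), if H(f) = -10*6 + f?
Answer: 179319/928646 ≈ 0.19310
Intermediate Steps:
H(f) = -60 + f
(-178761 - H(618))/(-928646) = (-178761 - (-60 + 618))/(-928646) = (-178761 - 1*558)*(-1/928646) = (-178761 - 558)*(-1/928646) = -179319*(-1/928646) = 179319/928646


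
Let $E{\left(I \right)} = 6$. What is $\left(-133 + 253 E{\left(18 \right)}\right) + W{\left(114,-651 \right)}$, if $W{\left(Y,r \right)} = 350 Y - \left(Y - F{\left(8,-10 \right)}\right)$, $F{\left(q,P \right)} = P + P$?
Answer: $41151$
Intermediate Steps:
$F{\left(q,P \right)} = 2 P$
$W{\left(Y,r \right)} = -20 + 349 Y$ ($W{\left(Y,r \right)} = 350 Y - \left(20 + Y\right) = -20 + 349 Y$)
$\left(-133 + 253 E{\left(18 \right)}\right) + W{\left(114,-651 \right)} = \left(-133 + 253 \cdot 6\right) + \left(-20 + 349 \cdot 114\right) = \left(-133 + 1518\right) + \left(-20 + 39786\right) = 1385 + 39766 = 41151$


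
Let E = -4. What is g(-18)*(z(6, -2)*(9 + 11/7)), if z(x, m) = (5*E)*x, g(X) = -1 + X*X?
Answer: -2868240/7 ≈ -4.0975e+5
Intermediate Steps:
g(X) = -1 + X²
z(x, m) = -20*x (z(x, m) = (5*(-4))*x = -20*x)
g(-18)*(z(6, -2)*(9 + 11/7)) = (-1 + (-18)²)*((-20*6)*(9 + 11/7)) = (-1 + 324)*(-120*(9 + 11*(⅐))) = 323*(-120*(9 + 11/7)) = 323*(-120*74/7) = 323*(-8880/7) = -2868240/7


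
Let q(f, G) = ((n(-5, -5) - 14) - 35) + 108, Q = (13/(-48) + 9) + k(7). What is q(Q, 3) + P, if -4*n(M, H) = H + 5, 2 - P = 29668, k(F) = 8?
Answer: -29607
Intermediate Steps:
P = -29666 (P = 2 - 1*29668 = 2 - 29668 = -29666)
n(M, H) = -5/4 - H/4 (n(M, H) = -(H + 5)/4 = -(5 + H)/4 = -5/4 - H/4)
Q = 803/48 (Q = (13/(-48) + 9) + 8 = (13*(-1/48) + 9) + 8 = (-13/48 + 9) + 8 = 419/48 + 8 = 803/48 ≈ 16.729)
q(f, G) = 59 (q(f, G) = (((-5/4 - ¼*(-5)) - 14) - 35) + 108 = (((-5/4 + 5/4) - 14) - 35) + 108 = ((0 - 14) - 35) + 108 = (-14 - 35) + 108 = -49 + 108 = 59)
q(Q, 3) + P = 59 - 29666 = -29607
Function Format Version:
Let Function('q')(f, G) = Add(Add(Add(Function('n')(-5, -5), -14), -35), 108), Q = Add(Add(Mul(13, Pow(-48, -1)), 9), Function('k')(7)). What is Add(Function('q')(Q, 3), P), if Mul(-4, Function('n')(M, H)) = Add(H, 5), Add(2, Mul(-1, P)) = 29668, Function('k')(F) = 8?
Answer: -29607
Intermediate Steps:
P = -29666 (P = Add(2, Mul(-1, 29668)) = Add(2, -29668) = -29666)
Function('n')(M, H) = Add(Rational(-5, 4), Mul(Rational(-1, 4), H)) (Function('n')(M, H) = Mul(Rational(-1, 4), Add(H, 5)) = Mul(Rational(-1, 4), Add(5, H)) = Add(Rational(-5, 4), Mul(Rational(-1, 4), H)))
Q = Rational(803, 48) (Q = Add(Add(Mul(13, Pow(-48, -1)), 9), 8) = Add(Add(Mul(13, Rational(-1, 48)), 9), 8) = Add(Add(Rational(-13, 48), 9), 8) = Add(Rational(419, 48), 8) = Rational(803, 48) ≈ 16.729)
Function('q')(f, G) = 59 (Function('q')(f, G) = Add(Add(Add(Add(Rational(-5, 4), Mul(Rational(-1, 4), -5)), -14), -35), 108) = Add(Add(Add(Add(Rational(-5, 4), Rational(5, 4)), -14), -35), 108) = Add(Add(Add(0, -14), -35), 108) = Add(Add(-14, -35), 108) = Add(-49, 108) = 59)
Add(Function('q')(Q, 3), P) = Add(59, -29666) = -29607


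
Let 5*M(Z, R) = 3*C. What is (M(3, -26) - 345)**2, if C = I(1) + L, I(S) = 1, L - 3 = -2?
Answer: 2954961/25 ≈ 1.1820e+5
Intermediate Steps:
L = 1 (L = 3 - 2 = 1)
C = 2 (C = 1 + 1 = 2)
M(Z, R) = 6/5 (M(Z, R) = (3*2)/5 = (1/5)*6 = 6/5)
(M(3, -26) - 345)**2 = (6/5 - 345)**2 = (-1719/5)**2 = 2954961/25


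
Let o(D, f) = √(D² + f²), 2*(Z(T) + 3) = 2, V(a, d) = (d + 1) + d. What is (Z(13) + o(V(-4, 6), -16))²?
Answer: 429 - 20*√17 ≈ 346.54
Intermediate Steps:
V(a, d) = 1 + 2*d (V(a, d) = (1 + d) + d = 1 + 2*d)
Z(T) = -2 (Z(T) = -3 + (½)*2 = -3 + 1 = -2)
(Z(13) + o(V(-4, 6), -16))² = (-2 + √((1 + 2*6)² + (-16)²))² = (-2 + √((1 + 12)² + 256))² = (-2 + √(13² + 256))² = (-2 + √(169 + 256))² = (-2 + √425)² = (-2 + 5*√17)²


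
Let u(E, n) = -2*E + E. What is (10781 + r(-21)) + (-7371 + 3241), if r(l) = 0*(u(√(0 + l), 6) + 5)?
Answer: 6651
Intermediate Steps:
u(E, n) = -E
r(l) = 0 (r(l) = 0*(-√(0 + l) + 5) = 0*(-√l + 5) = 0*(5 - √l) = 0)
(10781 + r(-21)) + (-7371 + 3241) = (10781 + 0) + (-7371 + 3241) = 10781 - 4130 = 6651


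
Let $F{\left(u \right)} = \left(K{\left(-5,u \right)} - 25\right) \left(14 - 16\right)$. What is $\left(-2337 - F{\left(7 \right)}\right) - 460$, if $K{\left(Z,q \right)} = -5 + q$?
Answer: $-2843$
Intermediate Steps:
$F{\left(u \right)} = 60 - 2 u$ ($F{\left(u \right)} = \left(\left(-5 + u\right) - 25\right) \left(14 - 16\right) = \left(-30 + u\right) \left(-2\right) = 60 - 2 u$)
$\left(-2337 - F{\left(7 \right)}\right) - 460 = \left(-2337 - \left(60 - 14\right)\right) - 460 = \left(-2337 - 46\right) - 460 = -2383 - 460 = -2843$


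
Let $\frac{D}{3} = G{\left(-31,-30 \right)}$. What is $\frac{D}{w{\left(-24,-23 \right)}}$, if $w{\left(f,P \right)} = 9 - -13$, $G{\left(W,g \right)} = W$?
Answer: $- \frac{93}{22} \approx -4.2273$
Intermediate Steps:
$D = -93$ ($D = 3 \left(-31\right) = -93$)
$w{\left(f,P \right)} = 22$ ($w{\left(f,P \right)} = 9 + 13 = 22$)
$\frac{D}{w{\left(-24,-23 \right)}} = - \frac{93}{22}$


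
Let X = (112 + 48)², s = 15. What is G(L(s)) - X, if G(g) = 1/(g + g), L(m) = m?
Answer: -767999/30 ≈ -25600.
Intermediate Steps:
X = 25600 (X = 160² = 25600)
G(g) = 1/(2*g)
G(L(s)) - X = (½)/15 - 1*25600 = (½)*(1/15) - 25600 = 1/30 - 25600 = -767999/30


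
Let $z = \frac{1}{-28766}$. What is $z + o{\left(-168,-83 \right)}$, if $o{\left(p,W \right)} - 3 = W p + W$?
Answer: $\frac{398811823}{28766} \approx 13864.0$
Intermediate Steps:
$o{\left(p,W \right)} = 3 + W + W p$ ($o{\left(p,W \right)} = 3 + \left(W p + W\right) = 3 + \left(W + W p\right) = 3 + W + W p$)
$z = - \frac{1}{28766} \approx -3.4763 \cdot 10^{-5}$
$z + o{\left(-168,-83 \right)} = - \frac{1}{28766} - -13864 = - \frac{1}{28766} + \left(3 - 83 + 13944\right) = - \frac{1}{28766} + 13864 = \frac{398811823}{28766}$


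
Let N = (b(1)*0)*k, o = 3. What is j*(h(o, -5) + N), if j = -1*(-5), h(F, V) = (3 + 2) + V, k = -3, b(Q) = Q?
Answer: 0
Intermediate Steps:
h(F, V) = 5 + V
j = 5
N = 0 (N = (1*0)*(-3) = 0*(-3) = 0)
j*(h(o, -5) + N) = 5*((5 - 5) + 0) = 5*(0 + 0) = 5*0 = 0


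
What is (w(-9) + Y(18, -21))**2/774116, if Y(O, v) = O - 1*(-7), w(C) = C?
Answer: 64/193529 ≈ 0.00033070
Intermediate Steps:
Y(O, v) = 7 + O (Y(O, v) = O + 7 = 7 + O)
(w(-9) + Y(18, -21))**2/774116 = (-9 + (7 + 18))**2/774116 = (-9 + 25)**2*(1/774116) = 16**2*(1/774116) = 256*(1/774116) = 64/193529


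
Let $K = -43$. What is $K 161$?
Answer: $-6923$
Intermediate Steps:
$K 161 = \left(-43\right) 161 = -6923$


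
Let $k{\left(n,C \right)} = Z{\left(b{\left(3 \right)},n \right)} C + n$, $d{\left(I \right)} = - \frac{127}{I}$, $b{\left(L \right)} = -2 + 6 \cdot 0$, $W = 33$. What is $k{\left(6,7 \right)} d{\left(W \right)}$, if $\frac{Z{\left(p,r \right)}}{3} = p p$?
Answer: $- \frac{3810}{11} \approx -346.36$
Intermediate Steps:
$b{\left(L \right)} = -2$ ($b{\left(L \right)} = -2 + 0 = -2$)
$Z{\left(p,r \right)} = 3 p^{2}$ ($Z{\left(p,r \right)} = 3 p p = 3 p^{2}$)
$k{\left(n,C \right)} = n + 12 C$ ($k{\left(n,C \right)} = 3 \left(-2\right)^{2} C + n = 3 \cdot 4 C + n = 12 C + n = n + 12 C$)
$k{\left(6,7 \right)} d{\left(W \right)} = \left(6 + 12 \cdot 7\right) \left(- \frac{127}{33}\right) = \left(6 + 84\right) \left(\left(-127\right) \frac{1}{33}\right) = 90 \left(- \frac{127}{33}\right) = - \frac{3810}{11}$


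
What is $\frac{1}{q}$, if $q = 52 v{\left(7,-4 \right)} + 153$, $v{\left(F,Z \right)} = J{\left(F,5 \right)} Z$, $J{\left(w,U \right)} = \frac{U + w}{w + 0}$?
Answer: $- \frac{7}{1425} \approx -0.0049123$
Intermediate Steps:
$J{\left(w,U \right)} = \frac{U + w}{w}$
$v{\left(F,Z \right)} = \frac{Z \left(5 + F\right)}{F}$ ($v{\left(F,Z \right)} = \frac{5 + F}{F} Z = \frac{Z \left(5 + F\right)}{F}$)
$q = - \frac{1425}{7}$ ($q = 52 \left(- \frac{4 \left(5 + 7\right)}{7}\right) + 153 = 52 \left(\left(-4\right) \frac{1}{7} \cdot 12\right) + 153 = 52 \left(- \frac{48}{7}\right) + 153 = - \frac{2496}{7} + 153 = - \frac{1425}{7} \approx -203.57$)
$\frac{1}{q} = \frac{1}{- \frac{1425}{7}} = - \frac{7}{1425}$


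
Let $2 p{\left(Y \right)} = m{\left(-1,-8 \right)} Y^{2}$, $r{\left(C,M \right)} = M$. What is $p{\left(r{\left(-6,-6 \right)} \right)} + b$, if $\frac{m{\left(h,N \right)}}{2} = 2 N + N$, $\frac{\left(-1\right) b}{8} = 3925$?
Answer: $-32264$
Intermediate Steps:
$b = -31400$ ($b = \left(-8\right) 3925 = -31400$)
$m{\left(h,N \right)} = 6 N$ ($m{\left(h,N \right)} = 2 \left(2 N + N\right) = 2 \cdot 3 N = 6 N$)
$p{\left(Y \right)} = - 24 Y^{2}$ ($p{\left(Y \right)} = \frac{6 \left(-8\right) Y^{2}}{2} = \frac{\left(-48\right) Y^{2}}{2} = - 24 Y^{2}$)
$p{\left(r{\left(-6,-6 \right)} \right)} + b = - 24 \left(-6\right)^{2} - 31400 = \left(-24\right) 36 - 31400 = -864 - 31400 = -32264$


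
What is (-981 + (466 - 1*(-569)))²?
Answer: 2916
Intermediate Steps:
(-981 + (466 - 1*(-569)))² = (-981 + (466 + 569))² = (-981 + 1035)² = 54² = 2916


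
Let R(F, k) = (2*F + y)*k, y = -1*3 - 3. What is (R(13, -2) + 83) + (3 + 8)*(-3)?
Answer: 10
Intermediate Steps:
y = -6 (y = -3 - 3 = -6)
R(F, k) = k*(-6 + 2*F) (R(F, k) = (2*F - 6)*k = (-6 + 2*F)*k = k*(-6 + 2*F))
(R(13, -2) + 83) + (3 + 8)*(-3) = (2*(-2)*(-3 + 13) + 83) + (3 + 8)*(-3) = (2*(-2)*10 + 83) + 11*(-3) = (-40 + 83) - 33 = 43 - 33 = 10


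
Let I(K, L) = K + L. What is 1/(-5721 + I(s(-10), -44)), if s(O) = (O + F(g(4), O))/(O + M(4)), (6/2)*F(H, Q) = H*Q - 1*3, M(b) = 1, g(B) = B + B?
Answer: -27/155542 ≈ -0.00017359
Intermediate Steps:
g(B) = 2*B
F(H, Q) = -1 + H*Q/3 (F(H, Q) = (H*Q - 1*3)/3 = (H*Q - 3)/3 = (-3 + H*Q)/3 = -1 + H*Q/3)
s(O) = (-1 + 11*O/3)/(1 + O) (s(O) = (O + (-1 + (2*4)*O/3))/(O + 1) = (O + (-1 + (⅓)*8*O))/(1 + O) = (O + (-1 + 8*O/3))/(1 + O) = (-1 + 11*O/3)/(1 + O))
1/(-5721 + I(s(-10), -44)) = 1/(-5721 + ((-3 + 11*(-10))/(3*(1 - 10)) - 44)) = 1/(-5721 + ((⅓)*(-3 - 110)/(-9) - 44)) = 1/(-5721 + ((⅓)*(-⅑)*(-113) - 44)) = 1/(-5721 + (113/27 - 44)) = 1/(-5721 - 1075/27) = 1/(-155542/27) = -27/155542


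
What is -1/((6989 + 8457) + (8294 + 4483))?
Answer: -1/28223 ≈ -3.5432e-5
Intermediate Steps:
-1/((6989 + 8457) + (8294 + 4483)) = -1/(15446 + 12777) = -1/28223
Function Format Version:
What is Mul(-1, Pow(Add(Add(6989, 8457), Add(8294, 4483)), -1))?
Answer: Rational(-1, 28223) ≈ -3.5432e-5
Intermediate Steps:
Mul(-1, Pow(Add(Add(6989, 8457), Add(8294, 4483)), -1)) = Mul(-1, Pow(Add(15446, 12777), -1)) = Mul(-1, Pow(28223, -1)) = Mul(-1, Rational(1, 28223)) = Rational(-1, 28223)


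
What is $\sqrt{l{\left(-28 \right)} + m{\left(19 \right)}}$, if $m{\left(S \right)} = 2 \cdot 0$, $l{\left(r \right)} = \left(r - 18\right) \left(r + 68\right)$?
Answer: $4 i \sqrt{115} \approx 42.895 i$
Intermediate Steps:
$l{\left(r \right)} = \left(-18 + r\right) \left(68 + r\right)$
$m{\left(S \right)} = 0$
$\sqrt{l{\left(-28 \right)} + m{\left(19 \right)}} = \sqrt{\left(-1224 + \left(-28\right)^{2} + 50 \left(-28\right)\right) + 0} = \sqrt{\left(-1224 + 784 - 1400\right) + 0} = \sqrt{-1840 + 0} = \sqrt{-1840} = 4 i \sqrt{115}$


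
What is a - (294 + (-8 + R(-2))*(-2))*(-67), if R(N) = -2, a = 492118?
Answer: 513156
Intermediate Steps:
a - (294 + (-8 + R(-2))*(-2))*(-67) = 492118 - (294 + (-8 - 2)*(-2))*(-67) = 492118 - (294 - 10*(-2))*(-67) = 492118 - (294 + 20)*(-67) = 492118 - 314*(-67) = 492118 - 1*(-21038) = 492118 + 21038 = 513156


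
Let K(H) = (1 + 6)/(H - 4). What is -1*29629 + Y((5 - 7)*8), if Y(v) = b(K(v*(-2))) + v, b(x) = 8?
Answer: -29637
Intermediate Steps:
K(H) = 7/(-4 + H)
Y(v) = 8 + v
-1*29629 + Y((5 - 7)*8) = -1*29629 + (8 + (5 - 7)*8) = -29629 + (8 - 2*8) = -29629 + (8 - 16) = -29629 - 8 = -29637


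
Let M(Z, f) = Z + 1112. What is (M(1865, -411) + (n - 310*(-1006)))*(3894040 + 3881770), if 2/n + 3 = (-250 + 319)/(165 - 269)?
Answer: 932729318653090/381 ≈ 2.4481e+12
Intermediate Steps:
n = -208/381 (n = 2/(-3 + (-250 + 319)/(165 - 269)) = 2/(-3 + 69/(-104)) = 2/(-3 + 69*(-1/104)) = 2/(-3 - 69/104) = 2/(-381/104) = 2*(-104/381) = -208/381 ≈ -0.54593)
M(Z, f) = 1112 + Z
(M(1865, -411) + (n - 310*(-1006)))*(3894040 + 3881770) = ((1112 + 1865) + (-208/381 - 310*(-1006)))*(3894040 + 3881770) = (2977 + (-208/381 + 311860))*7775810 = (2977 + 118818452/381)*7775810 = (119952689/381)*7775810 = 932729318653090/381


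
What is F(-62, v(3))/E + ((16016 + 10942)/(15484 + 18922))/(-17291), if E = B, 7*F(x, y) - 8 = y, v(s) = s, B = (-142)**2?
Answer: 1369493911/41985470939804 ≈ 3.2618e-5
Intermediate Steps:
B = 20164
F(x, y) = 8/7 + y/7
E = 20164
F(-62, v(3))/E + ((16016 + 10942)/(15484 + 18922))/(-17291) = (8/7 + (1/7)*3)/20164 + ((16016 + 10942)/(15484 + 18922))/(-17291) = (8/7 + 3/7)*(1/20164) + (26958/34406)*(-1/17291) = (11/7)*(1/20164) + (26958*(1/34406))*(-1/17291) = 11/141148 + (13479/17203)*(-1/17291) = 11/141148 - 13479/297457073 = 1369493911/41985470939804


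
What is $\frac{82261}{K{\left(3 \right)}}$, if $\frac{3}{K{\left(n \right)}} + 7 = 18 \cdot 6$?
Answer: $\frac{8308361}{3} \approx 2.7695 \cdot 10^{6}$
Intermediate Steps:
$K{\left(n \right)} = \frac{3}{101}$ ($K{\left(n \right)} = \frac{3}{-7 + 18 \cdot 6} = \frac{3}{-7 + 108} = \frac{3}{101}$)
$\frac{82261}{K{\left(3 \right)}} = \frac{82261}{\frac{3}{101}} = 82261 \cdot \frac{101}{3} = \frac{8308361}{3}$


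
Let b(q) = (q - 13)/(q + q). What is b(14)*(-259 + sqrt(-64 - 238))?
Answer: -37/4 + I*sqrt(302)/28 ≈ -9.25 + 0.62065*I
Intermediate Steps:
b(q) = (-13 + q)/(2*q) (b(q) = (-13 + q)/((2*q)) = (-13 + q)*(1/(2*q)) = (-13 + q)/(2*q))
b(14)*(-259 + sqrt(-64 - 238)) = ((1/2)*(-13 + 14)/14)*(-259 + sqrt(-64 - 238)) = ((1/2)*(1/14)*1)*(-259 + sqrt(-302)) = (-259 + I*sqrt(302))/28 = -37/4 + I*sqrt(302)/28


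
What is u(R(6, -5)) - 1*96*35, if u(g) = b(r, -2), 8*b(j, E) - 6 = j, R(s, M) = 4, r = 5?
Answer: -26869/8 ≈ -3358.6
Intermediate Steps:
b(j, E) = ¾ + j/8
u(g) = 11/8 (u(g) = ¾ + (⅛)*5 = ¾ + 5/8 = 11/8)
u(R(6, -5)) - 1*96*35 = 11/8 - 1*96*35 = 11/8 - 96*35 = 11/8 - 3360 = -26869/8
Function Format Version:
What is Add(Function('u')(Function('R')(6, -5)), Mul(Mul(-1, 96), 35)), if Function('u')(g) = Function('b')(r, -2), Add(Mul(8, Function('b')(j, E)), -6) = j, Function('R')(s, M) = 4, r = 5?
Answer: Rational(-26869, 8) ≈ -3358.6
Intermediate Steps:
Function('b')(j, E) = Add(Rational(3, 4), Mul(Rational(1, 8), j))
Function('u')(g) = Rational(11, 8) (Function('u')(g) = Add(Rational(3, 4), Mul(Rational(1, 8), 5)) = Add(Rational(3, 4), Rational(5, 8)) = Rational(11, 8))
Add(Function('u')(Function('R')(6, -5)), Mul(Mul(-1, 96), 35)) = Add(Rational(11, 8), Mul(Mul(-1, 96), 35)) = Add(Rational(11, 8), Mul(-96, 35)) = Add(Rational(11, 8), -3360) = Rational(-26869, 8)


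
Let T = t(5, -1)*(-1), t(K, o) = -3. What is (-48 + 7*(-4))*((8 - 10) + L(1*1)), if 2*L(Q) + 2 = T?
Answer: 114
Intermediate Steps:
T = 3 (T = -3*(-1) = 3)
L(Q) = 1/2 (L(Q) = -1 + (1/2)*3 = -1 + 3/2 = 1/2)
(-48 + 7*(-4))*((8 - 10) + L(1*1)) = (-48 + 7*(-4))*((8 - 10) + 1/2) = (-48 - 28)*(-2 + 1/2) = -76*(-3/2) = 114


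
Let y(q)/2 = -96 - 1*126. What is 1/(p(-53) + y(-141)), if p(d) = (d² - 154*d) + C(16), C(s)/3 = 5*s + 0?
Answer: 1/10767 ≈ 9.2876e-5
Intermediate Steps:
y(q) = -444 (y(q) = 2*(-96 - 1*126) = 2*(-96 - 126) = 2*(-222) = -444)
C(s) = 15*s (C(s) = 3*(5*s + 0) = 3*(5*s) = 15*s)
p(d) = 240 + d² - 154*d (p(d) = (d² - 154*d) + 15*16 = (d² - 154*d) + 240 = 240 + d² - 154*d)
1/(p(-53) + y(-141)) = 1/((240 + (-53)² - 154*(-53)) - 444) = 1/((240 + 2809 + 8162) - 444) = 1/(11211 - 444) = 1/10767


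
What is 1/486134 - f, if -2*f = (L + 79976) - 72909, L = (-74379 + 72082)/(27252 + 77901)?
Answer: 180626479562071/51118448502 ≈ 3533.5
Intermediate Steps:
L = -2297/105153 ≈ -0.021844
f = -371556977/105153 (f = -((-2297/105153 + 79976) - 72909)/2 = -(8409714031/105153 - 72909)/2 = -½*743113954/105153 = -371556977/105153 ≈ -3533.5)
1/486134 - f = 1/486134 - 1*(-371556977/105153) = 1/486134 + 371556977/105153 = 180626479562071/51118448502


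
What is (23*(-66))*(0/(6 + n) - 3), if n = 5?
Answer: 4554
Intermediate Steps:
(23*(-66))*(0/(6 + n) - 3) = (23*(-66))*(0/(6 + 5) - 3) = -1518*(0/11 - 3) = -1518*((1/11)*0 - 3) = -1518*(0 - 3) = -1518*(-3) = 4554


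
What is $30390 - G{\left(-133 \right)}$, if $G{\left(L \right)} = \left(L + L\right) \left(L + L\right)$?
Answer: $-40366$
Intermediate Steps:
$G{\left(L \right)} = 4 L^{2}$ ($G{\left(L \right)} = 2 L 2 L = 4 L^{2}$)
$30390 - G{\left(-133 \right)} = 30390 - 4 \left(-133\right)^{2} = 30390 - 4 \cdot 17689 = 30390 - 70756 = -40366$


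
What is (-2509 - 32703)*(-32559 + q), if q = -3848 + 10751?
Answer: 903399072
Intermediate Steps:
q = 6903
(-2509 - 32703)*(-32559 + q) = (-2509 - 32703)*(-32559 + 6903) = -35212*(-25656) = 903399072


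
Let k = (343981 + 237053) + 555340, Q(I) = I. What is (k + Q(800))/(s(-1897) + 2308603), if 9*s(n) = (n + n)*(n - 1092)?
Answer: 10234566/32117693 ≈ 0.31866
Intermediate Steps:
s(n) = 2*n*(-1092 + n)/9 (s(n) = ((n + n)*(n - 1092))/9 = ((2*n)*(-1092 + n))/9 = (2*n*(-1092 + n))/9 = 2*n*(-1092 + n)/9)
k = 1136374 (k = 581034 + 555340 = 1136374)
(k + Q(800))/(s(-1897) + 2308603) = (1136374 + 800)/((2/9)*(-1897)*(-1092 - 1897) + 2308603) = 1137174/((2/9)*(-1897)*(-2989) + 2308603) = 1137174/(11340266/9 + 2308603) = 1137174/(32117693/9) = 1137174*(9/32117693) = 10234566/32117693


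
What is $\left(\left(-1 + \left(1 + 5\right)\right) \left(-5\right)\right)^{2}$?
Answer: $625$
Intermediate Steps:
$\left(\left(-1 + \left(1 + 5\right)\right) \left(-5\right)\right)^{2} = \left(\left(-1 + 6\right) \left(-5\right)\right)^{2} = \left(5 \left(-5\right)\right)^{2} = \left(-25\right)^{2} = 625$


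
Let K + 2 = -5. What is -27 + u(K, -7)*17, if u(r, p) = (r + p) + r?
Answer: -384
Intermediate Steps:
K = -7 (K = -2 - 5 = -7)
u(r, p) = p + 2*r (u(r, p) = (p + r) + r = p + 2*r)
-27 + u(K, -7)*17 = -27 + (-7 + 2*(-7))*17 = -27 + (-7 - 14)*17 = -27 - 21*17 = -27 - 357 = -384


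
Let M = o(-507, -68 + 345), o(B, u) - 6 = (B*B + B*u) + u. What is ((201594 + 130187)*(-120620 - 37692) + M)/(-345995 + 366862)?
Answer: -7503542397/2981 ≈ -2.5171e+6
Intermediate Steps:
o(B, u) = 6 + u + B² + B*u (o(B, u) = 6 + ((B*B + B*u) + u) = 6 + ((B² + B*u) + u) = 6 + (u + B² + B*u) = 6 + u + B² + B*u)
M = 116893 (M = 6 + (-68 + 345) + (-507)² - 507*(-68 + 345) = 6 + 277 + 257049 - 507*277 = 6 + 277 + 257049 - 140439 = 116893)
((201594 + 130187)*(-120620 - 37692) + M)/(-345995 + 366862) = ((201594 + 130187)*(-120620 - 37692) + 116893)/(-345995 + 366862) = (331781*(-158312) + 116893)/20867 = (-52524913672 + 116893)*(1/20867) = -52524796779*1/20867 = -7503542397/2981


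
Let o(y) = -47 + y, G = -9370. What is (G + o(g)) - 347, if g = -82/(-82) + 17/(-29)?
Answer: -283144/29 ≈ -9763.6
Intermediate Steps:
g = 12/29 (g = -82*(-1/82) + 17*(-1/29) = 1 - 17/29 = 12/29 ≈ 0.41379)
(G + o(g)) - 347 = (-9370 + (-47 + 12/29)) - 347 = (-9370 - 1351/29) - 347 = -273081/29 - 347 = -283144/29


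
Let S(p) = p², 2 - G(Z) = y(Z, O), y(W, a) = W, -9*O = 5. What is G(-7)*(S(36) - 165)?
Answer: 10179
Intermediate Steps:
O = -5/9 (O = -⅑*5 = -5/9 ≈ -0.55556)
G(Z) = 2 - Z
G(-7)*(S(36) - 165) = (2 - 1*(-7))*(36² - 165) = (2 + 7)*(1296 - 165) = 9*1131 = 10179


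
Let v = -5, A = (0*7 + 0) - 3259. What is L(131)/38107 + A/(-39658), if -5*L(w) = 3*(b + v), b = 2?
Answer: 621310487/7556237030 ≈ 0.082225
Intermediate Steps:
A = -3259 (A = (0 + 0) - 3259 = 0 - 3259 = -3259)
L(w) = 9/5 (L(w) = -3*(2 - 5)/5 = -3*(-3)/5 = -⅕*(-9) = 9/5)
L(131)/38107 + A/(-39658) = (9/5)/38107 - 3259/(-39658) = (9/5)*(1/38107) - 3259*(-1/39658) = 9/190535 + 3259/39658 = 621310487/7556237030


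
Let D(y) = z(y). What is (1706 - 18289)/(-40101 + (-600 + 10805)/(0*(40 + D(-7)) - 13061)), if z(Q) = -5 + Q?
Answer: 216590563/523769366 ≈ 0.41352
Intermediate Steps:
D(y) = -5 + y
(1706 - 18289)/(-40101 + (-600 + 10805)/(0*(40 + D(-7)) - 13061)) = (1706 - 18289)/(-40101 + (-600 + 10805)/(0*(40 + (-5 - 7)) - 13061)) = -16583/(-40101 + 10205/(0*(40 - 12) - 13061)) = -16583/(-40101 + 10205/(0*28 - 13061)) = -16583/(-40101 + 10205/(0 - 13061)) = -16583/(-40101 + 10205/(-13061)) = -16583/(-40101 + 10205*(-1/13061)) = -16583/(-40101 - 10205/13061) = -16583/(-523769366/13061) = -16583*(-13061/523769366) = 216590563/523769366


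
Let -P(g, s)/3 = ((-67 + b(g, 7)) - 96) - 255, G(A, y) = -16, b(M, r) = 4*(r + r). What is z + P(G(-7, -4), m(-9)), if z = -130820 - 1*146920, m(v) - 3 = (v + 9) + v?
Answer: -276654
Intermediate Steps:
b(M, r) = 8*r (b(M, r) = 4*(2*r) = 8*r)
m(v) = 12 + 2*v (m(v) = 3 + ((v + 9) + v) = 3 + ((9 + v) + v) = 3 + (9 + 2*v) = 12 + 2*v)
P(g, s) = 1086 (P(g, s) = -3*(((-67 + 8*7) - 96) - 255) = -3*(((-67 + 56) - 96) - 255) = -3*((-11 - 96) - 255) = -3*(-107 - 255) = -3*(-362) = 1086)
z = -277740 (z = -130820 - 146920 = -277740)
z + P(G(-7, -4), m(-9)) = -277740 + 1086 = -276654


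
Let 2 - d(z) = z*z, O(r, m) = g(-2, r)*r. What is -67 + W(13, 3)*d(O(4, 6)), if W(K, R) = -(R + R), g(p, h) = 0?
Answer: -79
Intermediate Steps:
W(K, R) = -2*R
O(r, m) = 0 (O(r, m) = 0*r = 0)
d(z) = 2 - z² (d(z) = 2 - z*z = 2 - z²)
-67 + W(13, 3)*d(O(4, 6)) = -67 + (-2*3)*(2 - 1*0²) = -67 - 6*(2 - 1*0) = -67 - 6*(2 + 0) = -67 - 6*2 = -67 - 12 = -79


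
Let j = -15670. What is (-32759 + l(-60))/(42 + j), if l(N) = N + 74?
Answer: 32745/15628 ≈ 2.0953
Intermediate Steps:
l(N) = 74 + N
(-32759 + l(-60))/(42 + j) = (-32759 + (74 - 60))/(42 - 15670) = (-32759 + 14)/(-15628) = -32745*(-1/15628) = 32745/15628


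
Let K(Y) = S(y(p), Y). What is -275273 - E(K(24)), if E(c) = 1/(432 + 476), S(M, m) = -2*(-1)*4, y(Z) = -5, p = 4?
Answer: -249947885/908 ≈ -2.7527e+5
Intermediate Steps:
S(M, m) = 8 (S(M, m) = 2*4 = 8)
K(Y) = 8
E(c) = 1/908
-275273 - E(K(24)) = -275273 - 1*1/908 = -275273 - 1/908 = -249947885/908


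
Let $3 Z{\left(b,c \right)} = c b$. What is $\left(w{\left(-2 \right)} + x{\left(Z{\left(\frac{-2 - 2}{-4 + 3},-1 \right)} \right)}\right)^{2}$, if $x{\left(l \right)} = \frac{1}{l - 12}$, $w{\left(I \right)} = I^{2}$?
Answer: $\frac{24649}{1600} \approx 15.406$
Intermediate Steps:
$Z{\left(b,c \right)} = \frac{b c}{3}$ ($Z{\left(b,c \right)} = \frac{c b}{3} = \frac{b c}{3}$)
$x{\left(l \right)} = \frac{1}{-12 + l}$
$\left(w{\left(-2 \right)} + x{\left(Z{\left(\frac{-2 - 2}{-4 + 3},-1 \right)} \right)}\right)^{2} = \left(\left(-2\right)^{2} + \frac{1}{-12 + \frac{1}{3} \frac{-2 - 2}{-4 + 3} \left(-1\right)}\right)^{2} = \left(4 + \frac{1}{-12 + \frac{1}{3} \left(- \frac{4}{-1}\right) \left(-1\right)}\right)^{2} = \left(4 + \frac{1}{-12 + \frac{1}{3} \left(\left(-4\right) \left(-1\right)\right) \left(-1\right)}\right)^{2} = \left(4 + \frac{1}{-12 + \frac{1}{3} \cdot 4 \left(-1\right)}\right)^{2} = \left(4 + \frac{1}{-12 - \frac{4}{3}}\right)^{2} = \left(4 + \frac{1}{- \frac{40}{3}}\right)^{2} = \left(4 - \frac{3}{40}\right)^{2} = \left(\frac{157}{40}\right)^{2} = \frac{24649}{1600}$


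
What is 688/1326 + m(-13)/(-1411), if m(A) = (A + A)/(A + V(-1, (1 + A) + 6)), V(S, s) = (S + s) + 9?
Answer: 313058/605319 ≈ 0.51718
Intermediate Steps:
V(S, s) = 9 + S + s
m(A) = 2*A/(15 + 2*A) (m(A) = (A + A)/(A + (9 - 1 + ((1 + A) + 6))) = (2*A)/(A + (9 - 1 + (7 + A))) = (2*A)/(A + (15 + A)) = (2*A)/(15 + 2*A) = 2*A/(15 + 2*A))
688/1326 + m(-13)/(-1411) = 688/1326 + (2*(-13)/(15 + 2*(-13)))/(-1411) = 688*(1/1326) + (2*(-13)/(15 - 26))*(-1/1411) = 344/663 + (2*(-13)/(-11))*(-1/1411) = 344/663 + (2*(-13)*(-1/11))*(-1/1411) = 344/663 + (26/11)*(-1/1411) = 344/663 - 26/15521 = 313058/605319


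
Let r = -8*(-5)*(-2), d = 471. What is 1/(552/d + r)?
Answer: -157/12376 ≈ -0.012686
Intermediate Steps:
r = -80 (r = 40*(-2) = -80)
1/(552/d + r) = 1/(552/471 - 80) = 1/(552*(1/471) - 80) = 1/(184/157 - 80) = 1/(-12376/157) = -157/12376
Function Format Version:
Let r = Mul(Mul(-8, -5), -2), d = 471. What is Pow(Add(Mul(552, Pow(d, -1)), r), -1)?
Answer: Rational(-157, 12376) ≈ -0.012686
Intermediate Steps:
r = -80 (r = Mul(40, -2) = -80)
Pow(Add(Mul(552, Pow(d, -1)), r), -1) = Pow(Add(Mul(552, Pow(471, -1)), -80), -1) = Pow(Add(Mul(552, Rational(1, 471)), -80), -1) = Pow(Add(Rational(184, 157), -80), -1) = Pow(Rational(-12376, 157), -1) = Rational(-157, 12376)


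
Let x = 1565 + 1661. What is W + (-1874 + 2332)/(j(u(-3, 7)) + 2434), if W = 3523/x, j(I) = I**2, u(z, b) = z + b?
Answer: 5054429/3951850 ≈ 1.2790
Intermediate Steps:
u(z, b) = b + z
x = 3226
W = 3523/3226 ≈ 1.0921
W + (-1874 + 2332)/(j(u(-3, 7)) + 2434) = 3523/3226 + (-1874 + 2332)/((7 - 3)**2 + 2434) = 3523/3226 + 458/(4**2 + 2434) = 3523/3226 + 458/(16 + 2434) = 3523/3226 + 458/2450 = 3523/3226 + 458*(1/2450) = 3523/3226 + 229/1225 = 5054429/3951850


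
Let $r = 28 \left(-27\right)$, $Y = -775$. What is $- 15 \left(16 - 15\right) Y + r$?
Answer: $10869$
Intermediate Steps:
$r = -756$
$- 15 \left(16 - 15\right) Y + r = - 15 \left(16 - 15\right) \left(-775\right) - 756 = \left(-15\right) 1 \left(-775\right) - 756 = \left(-15\right) \left(-775\right) - 756 = 11625 - 756 = 10869$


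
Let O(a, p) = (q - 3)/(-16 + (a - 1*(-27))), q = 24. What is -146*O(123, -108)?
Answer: -1533/67 ≈ -22.881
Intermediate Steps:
O(a, p) = 21/(11 + a) (O(a, p) = (24 - 3)/(-16 + (a - 1*(-27))) = 21/(-16 + (a + 27)) = 21/(-16 + (27 + a)) = 21/(11 + a))
-146*O(123, -108) = -3066/(11 + 123) = -3066/134 = -146*21/134 = -1533/67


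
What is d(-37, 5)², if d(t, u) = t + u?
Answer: 1024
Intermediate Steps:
d(-37, 5)² = (-37 + 5)² = (-32)² = 1024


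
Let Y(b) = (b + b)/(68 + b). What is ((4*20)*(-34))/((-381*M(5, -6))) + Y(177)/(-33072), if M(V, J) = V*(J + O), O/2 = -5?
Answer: -45937439/514517640 ≈ -0.089283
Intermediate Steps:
O = -10 (O = 2*(-5) = -10)
Y(b) = 2*b/(68 + b) (Y(b) = (2*b)/(68 + b) = 2*b/(68 + b))
M(V, J) = V*(-10 + J) (M(V, J) = V*(J - 10) = V*(-10 + J))
((4*20)*(-34))/((-381*M(5, -6))) + Y(177)/(-33072) = ((4*20)*(-34))/((-1905*(-10 - 6))) + (2*177/(68 + 177))/(-33072) = (80*(-34))/((-1905*(-16))) + (2*177/245)*(-1/33072) = -2720/((-381*(-80))) + (2*177*(1/245))*(-1/33072) = -2720/30480 + (354/245)*(-1/33072) = -2720*1/30480 - 59/1350440 = -34/381 - 59/1350440 = -45937439/514517640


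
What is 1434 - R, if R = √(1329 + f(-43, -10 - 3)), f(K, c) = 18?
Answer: 1434 - √1347 ≈ 1397.3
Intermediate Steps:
R = √1347 (R = √(1329 + 18) = √1347 ≈ 36.701)
1434 - R = 1434 - √1347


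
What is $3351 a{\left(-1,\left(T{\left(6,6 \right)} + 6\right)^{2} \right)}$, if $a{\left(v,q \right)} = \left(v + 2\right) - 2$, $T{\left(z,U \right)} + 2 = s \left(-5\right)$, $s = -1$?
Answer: $-3351$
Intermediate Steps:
$T{\left(z,U \right)} = 3$ ($T{\left(z,U \right)} = -2 - -5 = -2 + 5 = 3$)
$a{\left(v,q \right)} = v$ ($a{\left(v,q \right)} = \left(2 + v\right) - 2 = v$)
$3351 a{\left(-1,\left(T{\left(6,6 \right)} + 6\right)^{2} \right)} = 3351 \left(-1\right) = -3351$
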